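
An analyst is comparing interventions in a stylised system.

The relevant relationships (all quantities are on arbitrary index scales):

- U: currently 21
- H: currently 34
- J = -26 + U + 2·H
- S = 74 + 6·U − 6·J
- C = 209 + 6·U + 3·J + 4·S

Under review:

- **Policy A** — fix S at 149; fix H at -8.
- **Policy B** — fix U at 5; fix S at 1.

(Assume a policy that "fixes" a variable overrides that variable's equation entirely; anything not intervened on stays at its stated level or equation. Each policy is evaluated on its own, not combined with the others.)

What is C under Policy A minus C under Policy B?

484

Policy A (S := 149, H := -8):
  U = 21
  H = -8
  J = -26 + 21 + 2·(-8) = -21
  S = 149
  C = 209 + 6·21 + 3·(-21) + 4·149 = 868
Policy B (U := 5, S := 1):
  U = 5
  H = 34
  J = -26 + 5 + 2·34 = 47
  S = 1
  C = 209 + 6·5 + 3·47 + 4·1 = 384
C: 868 − 384 = 484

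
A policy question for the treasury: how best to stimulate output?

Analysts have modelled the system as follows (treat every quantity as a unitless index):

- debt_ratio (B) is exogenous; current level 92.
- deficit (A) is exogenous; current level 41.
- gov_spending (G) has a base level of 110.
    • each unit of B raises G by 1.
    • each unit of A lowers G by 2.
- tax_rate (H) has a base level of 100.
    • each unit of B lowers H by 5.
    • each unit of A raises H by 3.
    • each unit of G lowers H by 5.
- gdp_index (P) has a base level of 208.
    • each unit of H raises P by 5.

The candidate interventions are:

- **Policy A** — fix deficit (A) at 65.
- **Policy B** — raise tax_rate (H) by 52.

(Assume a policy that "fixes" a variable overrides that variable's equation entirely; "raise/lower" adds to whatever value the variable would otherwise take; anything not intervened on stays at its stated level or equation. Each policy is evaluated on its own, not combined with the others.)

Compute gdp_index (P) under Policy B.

-3717

Policy B (H + 52):
  B = 92
  A = 41
  G = 110 + 92 − 2·41 = 120
  H = 100 − 5·92 + 3·41 − 5·120 (+52 from intervention) = -785
  P = 208 + 5·(-785) = -3717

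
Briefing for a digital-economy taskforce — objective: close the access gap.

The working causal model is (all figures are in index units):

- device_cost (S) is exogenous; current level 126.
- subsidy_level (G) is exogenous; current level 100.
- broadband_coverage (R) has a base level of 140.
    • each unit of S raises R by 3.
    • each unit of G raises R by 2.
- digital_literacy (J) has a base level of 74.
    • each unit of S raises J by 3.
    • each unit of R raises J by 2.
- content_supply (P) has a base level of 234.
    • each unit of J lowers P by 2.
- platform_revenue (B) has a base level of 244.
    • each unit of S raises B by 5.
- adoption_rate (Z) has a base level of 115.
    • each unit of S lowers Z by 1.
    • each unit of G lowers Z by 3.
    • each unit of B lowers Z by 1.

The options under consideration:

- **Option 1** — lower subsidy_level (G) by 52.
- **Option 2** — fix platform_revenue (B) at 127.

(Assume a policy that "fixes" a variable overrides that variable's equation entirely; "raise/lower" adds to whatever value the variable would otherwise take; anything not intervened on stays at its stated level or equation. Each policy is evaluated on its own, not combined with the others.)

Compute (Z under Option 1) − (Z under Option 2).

-591

Option 1 (G − 52):
  S = 126
  G = 100 − 52 = 48
  B = 244 + 5·126 = 874
  Z = 115 − 126 − 3·48 − 874 = -1029
Option 2 (B := 127):
  S = 126
  G = 100
  B = 127
  Z = 115 − 126 − 3·100 − 127 = -438
Z: -1029 − (-438) = -591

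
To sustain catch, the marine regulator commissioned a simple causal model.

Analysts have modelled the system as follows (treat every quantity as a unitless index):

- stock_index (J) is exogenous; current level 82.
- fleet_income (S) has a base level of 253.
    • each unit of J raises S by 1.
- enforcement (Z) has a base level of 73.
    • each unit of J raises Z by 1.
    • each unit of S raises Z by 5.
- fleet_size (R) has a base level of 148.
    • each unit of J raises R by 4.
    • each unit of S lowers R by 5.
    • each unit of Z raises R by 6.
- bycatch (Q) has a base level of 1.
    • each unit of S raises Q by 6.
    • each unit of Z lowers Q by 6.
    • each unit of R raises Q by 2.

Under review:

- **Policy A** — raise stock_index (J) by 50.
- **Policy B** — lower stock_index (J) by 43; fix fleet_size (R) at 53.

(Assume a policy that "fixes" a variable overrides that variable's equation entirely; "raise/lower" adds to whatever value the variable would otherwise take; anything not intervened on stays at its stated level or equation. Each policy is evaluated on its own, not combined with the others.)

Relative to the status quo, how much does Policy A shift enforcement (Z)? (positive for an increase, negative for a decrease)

300

Baseline:
  J = 82
  S = 253 + 82 = 335
  Z = 73 + 82 + 5·335 = 1830
Policy A (J + 50):
  J = 82 + 50 = 132
  S = 253 + 132 = 385
  Z = 73 + 132 + 5·385 = 2130
Change in Z: 2130 − 1830 = 300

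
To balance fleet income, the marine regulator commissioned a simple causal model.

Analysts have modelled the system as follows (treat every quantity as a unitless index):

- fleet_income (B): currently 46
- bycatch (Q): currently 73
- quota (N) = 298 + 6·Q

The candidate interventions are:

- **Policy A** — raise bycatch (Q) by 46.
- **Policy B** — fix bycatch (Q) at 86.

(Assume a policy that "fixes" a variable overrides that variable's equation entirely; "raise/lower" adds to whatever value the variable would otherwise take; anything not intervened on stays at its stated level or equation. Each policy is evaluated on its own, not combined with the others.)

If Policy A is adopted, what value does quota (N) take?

Policy A (Q + 46):
  Q = 73 + 46 = 119
  N = 298 + 6·119 = 1012

1012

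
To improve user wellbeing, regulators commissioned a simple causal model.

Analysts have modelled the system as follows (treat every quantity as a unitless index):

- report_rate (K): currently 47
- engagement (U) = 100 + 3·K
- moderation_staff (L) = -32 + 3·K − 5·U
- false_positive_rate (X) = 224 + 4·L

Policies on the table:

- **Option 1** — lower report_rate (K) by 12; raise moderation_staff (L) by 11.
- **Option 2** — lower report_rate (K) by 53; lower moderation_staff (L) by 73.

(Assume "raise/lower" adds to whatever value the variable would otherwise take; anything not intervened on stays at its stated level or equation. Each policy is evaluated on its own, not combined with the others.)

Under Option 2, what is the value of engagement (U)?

Option 2 (K − 53, L − 73):
  K = 47 − 53 = -6
  U = 100 + 3·(-6) = 82

82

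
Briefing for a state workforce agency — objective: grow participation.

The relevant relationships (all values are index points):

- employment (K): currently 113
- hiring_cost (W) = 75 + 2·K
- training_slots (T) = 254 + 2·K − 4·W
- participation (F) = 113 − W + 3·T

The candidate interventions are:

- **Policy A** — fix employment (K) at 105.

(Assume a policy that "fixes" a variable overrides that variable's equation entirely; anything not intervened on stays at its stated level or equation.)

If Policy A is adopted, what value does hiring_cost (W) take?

Policy A (K := 105):
  K = 105
  W = 75 + 2·105 = 285

285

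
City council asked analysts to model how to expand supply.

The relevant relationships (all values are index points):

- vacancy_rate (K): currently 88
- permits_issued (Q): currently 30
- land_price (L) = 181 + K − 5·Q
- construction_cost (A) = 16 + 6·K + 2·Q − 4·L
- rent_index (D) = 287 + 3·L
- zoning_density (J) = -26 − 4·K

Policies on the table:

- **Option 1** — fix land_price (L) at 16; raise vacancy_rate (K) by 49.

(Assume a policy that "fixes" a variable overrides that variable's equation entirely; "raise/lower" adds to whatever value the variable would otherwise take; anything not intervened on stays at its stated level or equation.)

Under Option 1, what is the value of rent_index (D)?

335

Option 1 (L := 16, K + 49):
  K = 88 + 49 = 137
  Q = 30
  L = 16
  D = 287 + 3·16 = 335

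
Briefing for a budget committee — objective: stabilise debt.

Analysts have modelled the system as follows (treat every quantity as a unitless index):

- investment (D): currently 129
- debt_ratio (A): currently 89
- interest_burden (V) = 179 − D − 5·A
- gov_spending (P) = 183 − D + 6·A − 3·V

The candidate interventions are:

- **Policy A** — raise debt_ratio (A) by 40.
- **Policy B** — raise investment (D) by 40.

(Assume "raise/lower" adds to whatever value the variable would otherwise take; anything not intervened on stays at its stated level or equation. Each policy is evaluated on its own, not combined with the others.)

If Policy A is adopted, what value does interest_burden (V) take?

-595

Policy A (A + 40):
  D = 129
  A = 89 + 40 = 129
  V = 179 − 129 − 5·129 = -595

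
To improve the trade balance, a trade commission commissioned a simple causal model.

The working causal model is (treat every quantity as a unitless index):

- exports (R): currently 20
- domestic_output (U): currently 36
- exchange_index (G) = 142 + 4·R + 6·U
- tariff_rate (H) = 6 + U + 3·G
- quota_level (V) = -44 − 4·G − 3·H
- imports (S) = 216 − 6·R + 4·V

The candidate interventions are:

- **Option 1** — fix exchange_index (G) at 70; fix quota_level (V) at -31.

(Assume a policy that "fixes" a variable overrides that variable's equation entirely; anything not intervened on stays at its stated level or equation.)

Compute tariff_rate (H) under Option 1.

252

Option 1 (G := 70, V := -31):
  R = 20
  U = 36
  G = 70
  H = 6 + 36 + 3·70 = 252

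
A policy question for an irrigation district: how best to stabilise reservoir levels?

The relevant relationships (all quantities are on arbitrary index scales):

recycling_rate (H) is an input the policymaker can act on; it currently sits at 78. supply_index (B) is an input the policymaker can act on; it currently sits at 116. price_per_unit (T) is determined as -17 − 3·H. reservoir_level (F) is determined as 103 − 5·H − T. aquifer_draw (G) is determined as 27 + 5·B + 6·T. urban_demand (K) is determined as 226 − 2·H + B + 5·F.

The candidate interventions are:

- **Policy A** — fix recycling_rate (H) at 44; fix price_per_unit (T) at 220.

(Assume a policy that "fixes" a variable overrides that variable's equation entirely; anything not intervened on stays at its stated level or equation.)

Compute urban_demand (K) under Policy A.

-1431

Policy A (H := 44, T := 220):
  H = 44
  B = 116
  T = 220
  F = 103 − 5·44 − 220 = -337
  K = 226 − 2·44 + 116 + 5·(-337) = -1431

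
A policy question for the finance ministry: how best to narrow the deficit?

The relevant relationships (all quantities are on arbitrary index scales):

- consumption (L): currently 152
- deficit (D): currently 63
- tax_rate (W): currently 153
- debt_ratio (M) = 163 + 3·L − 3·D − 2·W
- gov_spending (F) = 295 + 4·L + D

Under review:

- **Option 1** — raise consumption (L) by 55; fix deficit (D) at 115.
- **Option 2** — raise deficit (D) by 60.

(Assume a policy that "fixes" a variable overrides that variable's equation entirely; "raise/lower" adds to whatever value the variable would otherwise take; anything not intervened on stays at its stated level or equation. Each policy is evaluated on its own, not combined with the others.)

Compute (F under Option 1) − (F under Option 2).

Option 1 (L + 55, D := 115):
  L = 152 + 55 = 207
  D = 115
  F = 295 + 4·207 + 115 = 1238
Option 2 (D + 60):
  L = 152
  D = 63 + 60 = 123
  F = 295 + 4·152 + 123 = 1026
F: 1238 − 1026 = 212

212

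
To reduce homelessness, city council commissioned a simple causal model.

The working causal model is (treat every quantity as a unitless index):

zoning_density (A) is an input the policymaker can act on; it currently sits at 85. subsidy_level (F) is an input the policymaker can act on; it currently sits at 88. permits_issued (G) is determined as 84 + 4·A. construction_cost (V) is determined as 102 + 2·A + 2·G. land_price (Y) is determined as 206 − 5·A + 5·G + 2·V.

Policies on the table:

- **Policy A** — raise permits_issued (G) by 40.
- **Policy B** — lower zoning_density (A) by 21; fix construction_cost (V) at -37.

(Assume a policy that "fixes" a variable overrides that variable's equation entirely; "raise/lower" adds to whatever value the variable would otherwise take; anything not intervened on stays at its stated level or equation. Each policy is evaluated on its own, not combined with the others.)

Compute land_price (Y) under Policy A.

4501

Policy A (G + 40):
  A = 85
  G = 84 + 4·85 (+40 from intervention) = 464
  V = 102 + 2·85 + 2·464 = 1200
  Y = 206 − 5·85 + 5·464 + 2·1200 = 4501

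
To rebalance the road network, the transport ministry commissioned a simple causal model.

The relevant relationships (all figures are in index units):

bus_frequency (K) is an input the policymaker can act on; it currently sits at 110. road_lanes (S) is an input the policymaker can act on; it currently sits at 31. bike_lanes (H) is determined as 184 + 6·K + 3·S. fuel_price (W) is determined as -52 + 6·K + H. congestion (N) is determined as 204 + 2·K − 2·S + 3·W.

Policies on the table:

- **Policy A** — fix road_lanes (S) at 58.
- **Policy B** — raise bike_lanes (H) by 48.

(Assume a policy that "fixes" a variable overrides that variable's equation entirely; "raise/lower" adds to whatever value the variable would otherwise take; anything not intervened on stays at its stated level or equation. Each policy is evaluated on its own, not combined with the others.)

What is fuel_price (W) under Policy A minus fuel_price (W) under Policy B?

Policy A (S := 58):
  K = 110
  S = 58
  H = 184 + 6·110 + 3·58 = 1018
  W = -52 + 6·110 + 1018 = 1626
Policy B (H + 48):
  K = 110
  S = 31
  H = 184 + 6·110 + 3·31 (+48 from intervention) = 985
  W = -52 + 6·110 + 985 = 1593
W: 1626 − 1593 = 33

33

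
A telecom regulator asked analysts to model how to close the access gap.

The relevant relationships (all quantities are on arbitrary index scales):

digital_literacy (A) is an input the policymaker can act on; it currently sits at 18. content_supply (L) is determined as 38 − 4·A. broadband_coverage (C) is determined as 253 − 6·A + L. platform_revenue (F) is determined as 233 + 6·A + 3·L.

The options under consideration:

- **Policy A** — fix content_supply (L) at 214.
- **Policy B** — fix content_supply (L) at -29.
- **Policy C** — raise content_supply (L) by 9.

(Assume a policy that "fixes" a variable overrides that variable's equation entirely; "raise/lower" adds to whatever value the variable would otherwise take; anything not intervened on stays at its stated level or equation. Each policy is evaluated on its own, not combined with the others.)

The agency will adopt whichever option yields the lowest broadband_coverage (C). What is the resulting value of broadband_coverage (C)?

116

Policy A (L := 214):
  A = 18
  L = 214
  C = 253 − 6·18 + 214 = 359
Policy B (L := -29):
  A = 18
  L = -29
  C = 253 − 6·18 + (-29) = 116
Policy C (L + 9):
  A = 18
  L = 38 − 4·18 (+9 from intervention) = -25
  C = 253 − 6·18 + (-25) = 120
Comparing — Policy A: C=359, Policy B: C=116, Policy C: C=120. Lowest is 116 (Policy B).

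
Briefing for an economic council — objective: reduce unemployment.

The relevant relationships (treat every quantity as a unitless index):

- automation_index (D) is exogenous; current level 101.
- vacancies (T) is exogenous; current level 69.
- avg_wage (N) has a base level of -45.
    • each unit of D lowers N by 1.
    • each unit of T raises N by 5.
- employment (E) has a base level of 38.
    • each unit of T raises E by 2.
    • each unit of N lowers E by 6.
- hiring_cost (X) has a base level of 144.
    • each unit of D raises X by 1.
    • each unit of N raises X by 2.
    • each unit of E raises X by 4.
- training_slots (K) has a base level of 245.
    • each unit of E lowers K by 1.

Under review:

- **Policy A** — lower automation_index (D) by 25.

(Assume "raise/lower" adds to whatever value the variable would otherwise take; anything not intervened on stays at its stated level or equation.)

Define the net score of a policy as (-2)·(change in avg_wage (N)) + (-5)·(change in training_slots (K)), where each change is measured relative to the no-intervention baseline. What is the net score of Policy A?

Baseline:
  D = 101
  T = 69
  N = -45 − 101 + 5·69 = 199
  E = 38 + 2·69 − 6·199 = -1018
  K = 245 − (-1018) = 1263
Policy A (D − 25):
  D = 101 − 25 = 76
  T = 69
  N = -45 − 76 + 5·69 = 224
  E = 38 + 2·69 − 6·224 = -1168
  K = 245 − (-1168) = 1413
ΔN = 224 − 199 = 25; ΔK = 1413 − 1263 = 150
Score = (-2)·25 + (-5)·150 = -800

-800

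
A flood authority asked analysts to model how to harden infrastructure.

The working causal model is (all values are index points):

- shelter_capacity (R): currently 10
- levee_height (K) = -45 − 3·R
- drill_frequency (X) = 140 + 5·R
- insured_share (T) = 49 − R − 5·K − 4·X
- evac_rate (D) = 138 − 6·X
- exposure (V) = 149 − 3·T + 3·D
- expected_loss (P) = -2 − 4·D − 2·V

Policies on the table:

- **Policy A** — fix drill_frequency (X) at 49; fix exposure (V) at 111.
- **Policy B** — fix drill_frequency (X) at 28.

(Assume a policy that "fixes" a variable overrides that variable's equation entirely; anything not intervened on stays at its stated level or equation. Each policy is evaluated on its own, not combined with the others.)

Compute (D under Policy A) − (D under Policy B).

Policy A (X := 49, V := 111):
  R = 10
  X = 49
  D = 138 − 6·49 = -156
Policy B (X := 28):
  R = 10
  X = 28
  D = 138 − 6·28 = -30
D: -156 − (-30) = -126

-126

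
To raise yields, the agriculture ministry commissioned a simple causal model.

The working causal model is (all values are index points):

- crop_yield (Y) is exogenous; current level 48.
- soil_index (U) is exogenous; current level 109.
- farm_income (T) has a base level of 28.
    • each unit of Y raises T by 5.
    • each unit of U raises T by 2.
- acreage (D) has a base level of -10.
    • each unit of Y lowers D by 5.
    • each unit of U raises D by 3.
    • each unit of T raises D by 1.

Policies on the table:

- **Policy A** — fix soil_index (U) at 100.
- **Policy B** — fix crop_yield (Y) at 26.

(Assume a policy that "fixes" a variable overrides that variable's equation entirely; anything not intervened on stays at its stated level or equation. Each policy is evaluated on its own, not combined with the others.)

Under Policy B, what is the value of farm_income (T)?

376

Policy B (Y := 26):
  Y = 26
  U = 109
  T = 28 + 5·26 + 2·109 = 376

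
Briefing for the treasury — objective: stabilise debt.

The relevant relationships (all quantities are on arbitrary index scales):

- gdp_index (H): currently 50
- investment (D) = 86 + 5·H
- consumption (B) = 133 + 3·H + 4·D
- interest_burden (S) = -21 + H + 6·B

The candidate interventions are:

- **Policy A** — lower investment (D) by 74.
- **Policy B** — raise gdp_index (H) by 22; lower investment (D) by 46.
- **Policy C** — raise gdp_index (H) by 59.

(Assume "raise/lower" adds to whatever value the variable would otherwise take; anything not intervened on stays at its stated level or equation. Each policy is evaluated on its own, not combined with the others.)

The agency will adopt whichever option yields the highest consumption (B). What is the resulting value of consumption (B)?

2984

Policy A (D − 74):
  H = 50
  D = 86 + 5·50 (−74 from intervention) = 262
  B = 133 + 3·50 + 4·262 = 1331
Policy B (H + 22, D − 46):
  H = 50 + 22 = 72
  D = 86 + 5·72 (−46 from intervention) = 400
  B = 133 + 3·72 + 4·400 = 1949
Policy C (H + 59):
  H = 50 + 59 = 109
  D = 86 + 5·109 = 631
  B = 133 + 3·109 + 4·631 = 2984
Comparing — Policy A: B=1331, Policy B: B=1949, Policy C: B=2984. Highest is 2984 (Policy C).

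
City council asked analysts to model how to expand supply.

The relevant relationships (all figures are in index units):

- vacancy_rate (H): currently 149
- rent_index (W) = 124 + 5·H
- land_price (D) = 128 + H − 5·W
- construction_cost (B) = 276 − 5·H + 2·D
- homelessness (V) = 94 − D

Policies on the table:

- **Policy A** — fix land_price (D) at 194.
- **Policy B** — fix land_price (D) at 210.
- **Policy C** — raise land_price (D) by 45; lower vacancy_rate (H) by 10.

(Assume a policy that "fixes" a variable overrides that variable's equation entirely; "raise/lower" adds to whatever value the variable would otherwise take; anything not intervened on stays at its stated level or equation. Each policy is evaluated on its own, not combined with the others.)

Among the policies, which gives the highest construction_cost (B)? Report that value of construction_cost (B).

-49

Policy A (D := 194):
  H = 149
  W = 124 + 5·149 = 869
  D = 194
  B = 276 − 5·149 + 2·194 = -81
Policy B (D := 210):
  H = 149
  W = 124 + 5·149 = 869
  D = 210
  B = 276 − 5·149 + 2·210 = -49
Policy C (D + 45, H − 10):
  H = 149 − 10 = 139
  W = 124 + 5·139 = 819
  D = 128 + 139 − 5·819 (+45 from intervention) = -3783
  B = 276 − 5·139 + 2·(-3783) = -7985
Comparing — Policy A: B=-81, Policy B: B=-49, Policy C: B=-7985. Highest is -49 (Policy B).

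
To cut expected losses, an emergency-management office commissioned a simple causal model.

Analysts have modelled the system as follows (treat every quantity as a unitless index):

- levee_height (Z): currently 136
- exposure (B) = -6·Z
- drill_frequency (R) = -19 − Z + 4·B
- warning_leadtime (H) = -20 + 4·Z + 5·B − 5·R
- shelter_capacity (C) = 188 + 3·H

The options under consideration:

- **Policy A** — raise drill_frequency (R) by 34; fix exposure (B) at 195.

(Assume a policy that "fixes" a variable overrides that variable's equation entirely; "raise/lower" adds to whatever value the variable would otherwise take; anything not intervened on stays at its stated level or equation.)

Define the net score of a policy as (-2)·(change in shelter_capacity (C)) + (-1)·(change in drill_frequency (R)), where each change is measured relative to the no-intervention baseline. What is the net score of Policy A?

Baseline:
  Z = 136
  B = 0 − 6·136 = -816
  R = -19 − 136 + 4·(-816) = -3419
  H = -20 + 4·136 + 5·(-816) − 5·(-3419) = 13539
  C = 188 + 3·13539 = 40805
Policy A (R + 34, B := 195):
  Z = 136
  B = 195
  R = -19 − 136 + 4·195 (+34 from intervention) = 659
  H = -20 + 4·136 + 5·195 − 5·659 = -1796
  C = 188 + 3·(-1796) = -5200
ΔC = -5200 − 40805 = -46005; ΔR = 659 − (-3419) = 4078
Score = (-2)·(-46005) + (-1)·4078 = 87932

87932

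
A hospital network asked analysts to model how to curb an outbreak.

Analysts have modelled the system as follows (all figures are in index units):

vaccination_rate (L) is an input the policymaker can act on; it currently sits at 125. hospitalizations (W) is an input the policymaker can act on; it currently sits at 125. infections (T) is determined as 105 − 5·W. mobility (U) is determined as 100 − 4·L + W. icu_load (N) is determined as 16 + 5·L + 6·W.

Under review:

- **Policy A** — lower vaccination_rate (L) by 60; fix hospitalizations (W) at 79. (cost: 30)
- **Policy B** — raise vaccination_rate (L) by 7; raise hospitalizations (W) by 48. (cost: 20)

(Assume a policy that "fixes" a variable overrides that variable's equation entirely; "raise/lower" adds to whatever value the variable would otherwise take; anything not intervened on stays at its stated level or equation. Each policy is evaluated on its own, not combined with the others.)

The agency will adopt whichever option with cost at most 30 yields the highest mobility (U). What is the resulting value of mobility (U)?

-81

Policy A (L − 60, W := 79):
  L = 125 − 60 = 65
  W = 79
  U = 100 − 4·65 + 79 = -81
Policy B (L + 7, W + 48):
  L = 125 + 7 = 132
  W = 125 + 48 = 173
  U = 100 − 4·132 + 173 = -255
Comparing — Policy A: U=-81, Policy B: U=-255. Highest is -81 (Policy A).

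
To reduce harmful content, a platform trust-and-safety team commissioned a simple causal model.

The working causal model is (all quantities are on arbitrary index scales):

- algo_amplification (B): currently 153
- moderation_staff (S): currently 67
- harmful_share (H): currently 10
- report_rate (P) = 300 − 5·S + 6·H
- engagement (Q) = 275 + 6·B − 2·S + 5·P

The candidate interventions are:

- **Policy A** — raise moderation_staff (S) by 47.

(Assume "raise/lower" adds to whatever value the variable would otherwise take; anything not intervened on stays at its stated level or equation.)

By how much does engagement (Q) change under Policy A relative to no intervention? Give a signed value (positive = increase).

Baseline:
  B = 153
  S = 67
  H = 10
  P = 300 − 5·67 + 6·10 = 25
  Q = 275 + 6·153 − 2·67 + 5·25 = 1184
Policy A (S + 47):
  B = 153
  S = 67 + 47 = 114
  H = 10
  P = 300 − 5·114 + 6·10 = -210
  Q = 275 + 6·153 − 2·114 + 5·(-210) = -85
Change in Q: -85 − 1184 = -1269

-1269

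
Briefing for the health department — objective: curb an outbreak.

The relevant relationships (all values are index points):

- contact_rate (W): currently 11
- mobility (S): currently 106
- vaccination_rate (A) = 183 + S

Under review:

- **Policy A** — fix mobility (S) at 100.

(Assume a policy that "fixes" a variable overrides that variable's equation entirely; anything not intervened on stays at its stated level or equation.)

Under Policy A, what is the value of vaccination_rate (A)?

283

Policy A (S := 100):
  S = 100
  A = 183 + 100 = 283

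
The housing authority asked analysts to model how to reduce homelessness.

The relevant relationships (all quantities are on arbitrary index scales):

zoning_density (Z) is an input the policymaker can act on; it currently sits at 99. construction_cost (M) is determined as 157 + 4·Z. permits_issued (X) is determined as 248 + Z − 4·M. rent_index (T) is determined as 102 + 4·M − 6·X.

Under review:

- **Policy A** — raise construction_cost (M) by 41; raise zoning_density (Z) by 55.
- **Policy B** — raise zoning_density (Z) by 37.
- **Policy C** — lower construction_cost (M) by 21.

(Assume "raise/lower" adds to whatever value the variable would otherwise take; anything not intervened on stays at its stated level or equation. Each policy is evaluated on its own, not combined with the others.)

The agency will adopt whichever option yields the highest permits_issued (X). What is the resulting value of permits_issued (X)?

-1781

Policy A (M + 41, Z + 55):
  Z = 99 + 55 = 154
  M = 157 + 4·154 (+41 from intervention) = 814
  X = 248 + 154 − 4·814 = -2854
Policy B (Z + 37):
  Z = 99 + 37 = 136
  M = 157 + 4·136 = 701
  X = 248 + 136 − 4·701 = -2420
Policy C (M − 21):
  Z = 99
  M = 157 + 4·99 (−21 from intervention) = 532
  X = 248 + 99 − 4·532 = -1781
Comparing — Policy A: X=-2854, Policy B: X=-2420, Policy C: X=-1781. Highest is -1781 (Policy C).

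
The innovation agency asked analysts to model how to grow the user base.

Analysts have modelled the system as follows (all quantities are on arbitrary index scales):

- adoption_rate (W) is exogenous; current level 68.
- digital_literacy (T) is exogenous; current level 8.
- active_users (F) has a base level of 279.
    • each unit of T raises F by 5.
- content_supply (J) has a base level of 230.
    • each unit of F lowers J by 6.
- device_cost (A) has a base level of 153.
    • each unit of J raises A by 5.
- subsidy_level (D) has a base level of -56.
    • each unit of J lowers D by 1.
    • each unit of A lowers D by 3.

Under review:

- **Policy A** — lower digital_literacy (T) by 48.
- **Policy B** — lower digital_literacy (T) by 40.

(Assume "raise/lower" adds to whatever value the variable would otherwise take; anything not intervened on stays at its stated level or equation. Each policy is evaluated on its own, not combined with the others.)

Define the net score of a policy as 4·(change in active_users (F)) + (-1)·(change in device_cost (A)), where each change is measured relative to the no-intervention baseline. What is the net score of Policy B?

-6800

Baseline:
  T = 8
  F = 279 + 5·8 = 319
  J = 230 − 6·319 = -1684
  A = 153 + 5·(-1684) = -8267
Policy B (T − 40):
  T = 8 − 40 = -32
  F = 279 + 5·(-32) = 119
  J = 230 − 6·119 = -484
  A = 153 + 5·(-484) = -2267
ΔF = 119 − 319 = -200; ΔA = -2267 − (-8267) = 6000
Score = 4·(-200) + (-1)·6000 = -6800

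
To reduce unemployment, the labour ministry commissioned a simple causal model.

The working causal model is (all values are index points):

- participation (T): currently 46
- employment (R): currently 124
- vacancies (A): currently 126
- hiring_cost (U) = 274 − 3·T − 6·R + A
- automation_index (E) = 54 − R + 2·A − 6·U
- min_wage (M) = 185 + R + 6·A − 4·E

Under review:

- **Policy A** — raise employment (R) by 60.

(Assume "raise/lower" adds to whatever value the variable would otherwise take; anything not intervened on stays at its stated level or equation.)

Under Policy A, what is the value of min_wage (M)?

Policy A (R + 60):
  T = 46
  R = 124 + 60 = 184
  A = 126
  U = 274 − 3·46 − 6·184 + 126 = -842
  E = 54 − 184 + 2·126 − 6·(-842) = 5174
  M = 185 + 184 + 6·126 − 4·5174 = -19571

-19571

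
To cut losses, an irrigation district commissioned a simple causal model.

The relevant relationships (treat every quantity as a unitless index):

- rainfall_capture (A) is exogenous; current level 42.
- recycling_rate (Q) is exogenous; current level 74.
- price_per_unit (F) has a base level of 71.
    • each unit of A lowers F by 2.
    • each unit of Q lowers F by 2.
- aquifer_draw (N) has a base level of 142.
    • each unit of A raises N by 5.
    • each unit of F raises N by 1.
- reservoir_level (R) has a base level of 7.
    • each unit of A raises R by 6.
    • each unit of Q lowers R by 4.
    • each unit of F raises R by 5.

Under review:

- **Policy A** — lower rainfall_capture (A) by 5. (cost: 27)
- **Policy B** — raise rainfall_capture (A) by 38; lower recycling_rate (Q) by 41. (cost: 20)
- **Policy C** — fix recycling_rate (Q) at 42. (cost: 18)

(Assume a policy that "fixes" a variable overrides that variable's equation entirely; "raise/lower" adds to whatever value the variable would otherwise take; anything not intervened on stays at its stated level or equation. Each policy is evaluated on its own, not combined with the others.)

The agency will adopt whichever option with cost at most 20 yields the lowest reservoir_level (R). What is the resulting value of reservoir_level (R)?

Policy B (A + 38, Q − 41):
  A = 42 + 38 = 80
  Q = 74 − 41 = 33
  F = 71 − 2·80 − 2·33 = -155
  R = 7 + 6·80 − 4·33 + 5·(-155) = -420
Policy C (Q := 42):
  A = 42
  Q = 42
  F = 71 − 2·42 − 2·42 = -97
  R = 7 + 6·42 − 4·42 + 5·(-97) = -394
Comparing — Policy B: R=-420, Policy C: R=-394. Lowest is -420 (Policy B).

-420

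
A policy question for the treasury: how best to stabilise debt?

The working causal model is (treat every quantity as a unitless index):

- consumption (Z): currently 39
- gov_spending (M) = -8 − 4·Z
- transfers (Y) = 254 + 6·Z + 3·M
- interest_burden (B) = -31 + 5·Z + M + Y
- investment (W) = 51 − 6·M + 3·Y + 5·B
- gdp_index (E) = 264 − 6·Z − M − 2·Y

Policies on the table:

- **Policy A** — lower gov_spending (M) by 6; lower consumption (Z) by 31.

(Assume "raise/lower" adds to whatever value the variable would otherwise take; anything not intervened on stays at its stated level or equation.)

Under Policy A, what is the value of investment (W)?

Policy A (M − 6, Z − 31):
  Z = 39 − 31 = 8
  M = -8 − 4·8 (−6 from intervention) = -46
  Y = 254 + 6·8 + 3·(-46) = 164
  B = -31 + 5·8 + (-46) + 164 = 127
  W = 51 − 6·(-46) + 3·164 + 5·127 = 1454

1454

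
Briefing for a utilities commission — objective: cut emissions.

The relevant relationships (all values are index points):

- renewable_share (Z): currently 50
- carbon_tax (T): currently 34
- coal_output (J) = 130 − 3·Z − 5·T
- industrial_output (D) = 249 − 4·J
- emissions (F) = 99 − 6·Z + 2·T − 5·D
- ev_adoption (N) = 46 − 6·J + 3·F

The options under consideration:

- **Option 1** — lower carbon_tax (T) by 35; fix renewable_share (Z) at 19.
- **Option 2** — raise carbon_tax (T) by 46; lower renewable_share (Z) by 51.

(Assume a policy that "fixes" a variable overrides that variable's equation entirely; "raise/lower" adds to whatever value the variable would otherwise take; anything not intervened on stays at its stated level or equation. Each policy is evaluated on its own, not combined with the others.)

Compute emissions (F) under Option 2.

-6320

Option 2 (T + 46, Z − 51):
  Z = 50 − 51 = -1
  T = 34 + 46 = 80
  J = 130 − 3·(-1) − 5·80 = -267
  D = 249 − 4·(-267) = 1317
  F = 99 − 6·(-1) + 2·80 − 5·1317 = -6320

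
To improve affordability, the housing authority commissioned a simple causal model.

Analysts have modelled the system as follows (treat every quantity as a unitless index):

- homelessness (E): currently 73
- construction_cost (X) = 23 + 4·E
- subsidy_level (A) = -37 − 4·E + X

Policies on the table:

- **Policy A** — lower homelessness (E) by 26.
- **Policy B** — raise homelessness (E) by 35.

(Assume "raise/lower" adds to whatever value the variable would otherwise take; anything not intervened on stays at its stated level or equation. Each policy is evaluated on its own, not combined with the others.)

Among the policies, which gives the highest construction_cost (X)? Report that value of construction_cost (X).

Policy A (E − 26):
  E = 73 − 26 = 47
  X = 23 + 4·47 = 211
Policy B (E + 35):
  E = 73 + 35 = 108
  X = 23 + 4·108 = 455
Comparing — Policy A: X=211, Policy B: X=455. Highest is 455 (Policy B).

455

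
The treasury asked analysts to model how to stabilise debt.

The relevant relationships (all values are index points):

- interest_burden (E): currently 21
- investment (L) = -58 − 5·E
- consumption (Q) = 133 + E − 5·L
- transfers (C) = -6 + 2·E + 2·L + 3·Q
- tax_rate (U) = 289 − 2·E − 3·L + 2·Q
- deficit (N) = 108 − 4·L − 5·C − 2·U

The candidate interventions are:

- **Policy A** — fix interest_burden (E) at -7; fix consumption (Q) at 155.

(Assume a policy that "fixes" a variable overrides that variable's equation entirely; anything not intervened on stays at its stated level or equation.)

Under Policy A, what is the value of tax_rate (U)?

Policy A (E := -7, Q := 155):
  E = -7
  L = -58 − 5·(-7) = -23
  Q = 155
  U = 289 − 2·(-7) − 3·(-23) + 2·155 = 682

682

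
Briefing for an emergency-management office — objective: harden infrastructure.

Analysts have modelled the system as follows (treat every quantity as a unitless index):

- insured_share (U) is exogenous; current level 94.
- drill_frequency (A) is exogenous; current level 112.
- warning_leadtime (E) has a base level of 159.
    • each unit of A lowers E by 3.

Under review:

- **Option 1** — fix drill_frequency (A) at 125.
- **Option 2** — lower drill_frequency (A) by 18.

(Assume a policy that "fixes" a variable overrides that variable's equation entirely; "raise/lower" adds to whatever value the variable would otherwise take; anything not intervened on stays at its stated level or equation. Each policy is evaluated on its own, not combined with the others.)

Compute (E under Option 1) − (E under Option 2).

Option 1 (A := 125):
  A = 125
  E = 159 − 3·125 = -216
Option 2 (A − 18):
  A = 112 − 18 = 94
  E = 159 − 3·94 = -123
E: -216 − (-123) = -93

-93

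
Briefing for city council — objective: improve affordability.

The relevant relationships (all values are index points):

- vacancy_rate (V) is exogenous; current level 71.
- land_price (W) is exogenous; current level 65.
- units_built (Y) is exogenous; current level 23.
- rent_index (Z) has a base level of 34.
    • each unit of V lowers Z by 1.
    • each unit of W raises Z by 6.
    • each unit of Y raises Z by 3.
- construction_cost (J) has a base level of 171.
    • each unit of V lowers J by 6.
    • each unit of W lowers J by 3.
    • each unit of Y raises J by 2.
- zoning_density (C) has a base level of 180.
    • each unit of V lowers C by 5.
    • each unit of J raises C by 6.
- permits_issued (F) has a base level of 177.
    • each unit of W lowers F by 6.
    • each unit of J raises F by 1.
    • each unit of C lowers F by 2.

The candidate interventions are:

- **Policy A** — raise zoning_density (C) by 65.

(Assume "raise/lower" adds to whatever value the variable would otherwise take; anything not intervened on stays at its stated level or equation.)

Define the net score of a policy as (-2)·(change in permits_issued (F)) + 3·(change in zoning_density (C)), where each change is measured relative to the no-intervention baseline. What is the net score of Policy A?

Baseline:
  V = 71
  W = 65
  Y = 23
  J = 171 − 6·71 − 3·65 + 2·23 = -404
  C = 180 − 5·71 + 6·(-404) = -2599
  F = 177 − 6·65 + (-404) − 2·(-2599) = 4581
Policy A (C + 65):
  V = 71
  W = 65
  Y = 23
  J = 171 − 6·71 − 3·65 + 2·23 = -404
  C = 180 − 5·71 + 6·(-404) (+65 from intervention) = -2534
  F = 177 − 6·65 + (-404) − 2·(-2534) = 4451
ΔF = 4451 − 4581 = -130; ΔC = -2534 − (-2599) = 65
Score = (-2)·(-130) + 3·65 = 455

455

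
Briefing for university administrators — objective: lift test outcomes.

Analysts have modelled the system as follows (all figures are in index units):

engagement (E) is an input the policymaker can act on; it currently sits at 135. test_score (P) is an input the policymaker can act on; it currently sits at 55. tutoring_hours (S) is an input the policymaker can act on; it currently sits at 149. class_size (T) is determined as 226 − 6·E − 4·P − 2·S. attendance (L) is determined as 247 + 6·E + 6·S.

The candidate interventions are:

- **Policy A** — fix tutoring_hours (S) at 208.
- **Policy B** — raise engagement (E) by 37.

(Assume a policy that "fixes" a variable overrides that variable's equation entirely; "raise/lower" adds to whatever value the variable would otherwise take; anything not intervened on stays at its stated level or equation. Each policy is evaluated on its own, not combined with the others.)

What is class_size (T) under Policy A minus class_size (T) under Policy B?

104

Policy A (S := 208):
  E = 135
  P = 55
  S = 208
  T = 226 − 6·135 − 4·55 − 2·208 = -1220
Policy B (E + 37):
  E = 135 + 37 = 172
  P = 55
  S = 149
  T = 226 − 6·172 − 4·55 − 2·149 = -1324
T: -1220 − (-1324) = 104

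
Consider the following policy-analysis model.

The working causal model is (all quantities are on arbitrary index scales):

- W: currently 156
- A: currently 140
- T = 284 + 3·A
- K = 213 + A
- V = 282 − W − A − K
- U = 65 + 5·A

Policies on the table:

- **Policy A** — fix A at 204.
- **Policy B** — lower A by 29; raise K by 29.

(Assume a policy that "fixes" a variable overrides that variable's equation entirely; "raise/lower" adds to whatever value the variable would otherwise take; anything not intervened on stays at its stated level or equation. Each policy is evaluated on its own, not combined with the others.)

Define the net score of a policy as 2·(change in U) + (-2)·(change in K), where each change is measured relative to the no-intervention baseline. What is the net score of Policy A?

512

Baseline:
  A = 140
  K = 213 + 140 = 353
  U = 65 + 5·140 = 765
Policy A (A := 204):
  A = 204
  K = 213 + 204 = 417
  U = 65 + 5·204 = 1085
ΔU = 1085 − 765 = 320; ΔK = 417 − 353 = 64
Score = 2·320 + (-2)·64 = 512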